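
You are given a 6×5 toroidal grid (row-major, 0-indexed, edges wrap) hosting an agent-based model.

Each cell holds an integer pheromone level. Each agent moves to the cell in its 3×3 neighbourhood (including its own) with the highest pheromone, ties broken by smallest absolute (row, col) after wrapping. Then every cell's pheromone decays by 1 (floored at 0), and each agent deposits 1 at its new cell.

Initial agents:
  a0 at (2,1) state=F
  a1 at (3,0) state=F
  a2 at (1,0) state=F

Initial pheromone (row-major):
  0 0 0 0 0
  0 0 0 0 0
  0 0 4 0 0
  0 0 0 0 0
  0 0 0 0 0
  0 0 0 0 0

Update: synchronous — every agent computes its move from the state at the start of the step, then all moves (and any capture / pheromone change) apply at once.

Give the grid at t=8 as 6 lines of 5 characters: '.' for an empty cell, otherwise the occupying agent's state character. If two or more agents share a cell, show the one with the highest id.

F....
.....
F.F..
.....
.....
.....

t=1: a0@(2,2) a1@(2,0) a2@(0,0) | pheromone: 1 0 0 0 0 / 0 0 0 0 0 / 1 0 4 0 0 / 0 0 0 0 0 / 0 0 0 0 0 / 0 0 0 0 0
t=2: (unchanged — steady state)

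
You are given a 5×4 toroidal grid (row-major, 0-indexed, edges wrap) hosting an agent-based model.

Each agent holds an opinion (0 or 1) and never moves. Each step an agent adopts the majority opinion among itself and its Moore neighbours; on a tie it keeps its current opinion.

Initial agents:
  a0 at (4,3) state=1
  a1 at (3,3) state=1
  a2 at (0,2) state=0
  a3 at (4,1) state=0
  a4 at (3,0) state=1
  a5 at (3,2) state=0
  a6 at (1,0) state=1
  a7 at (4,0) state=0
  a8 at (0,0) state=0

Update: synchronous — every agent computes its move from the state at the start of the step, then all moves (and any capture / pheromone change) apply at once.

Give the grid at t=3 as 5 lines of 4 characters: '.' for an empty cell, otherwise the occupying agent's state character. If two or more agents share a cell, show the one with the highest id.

0.0.
1...
....
0.00
00.0

t=1: a0@(4,3):0 a1@(3,3):1 a2@(0,2):0 a3@(4,1):0 a4@(3,0):1 a5@(3,2):0 a6@(1,0):1 a7@(4,0):0 a8@(0,0):0
t=2: a0@(4,3):0 a1@(3,3):0 a2@(0,2):0 a3@(4,1):0 a4@(3,0):0 a5@(3,2):0 a6@(1,0):1 a7@(4,0):0 a8@(0,0):0
t=3: (unchanged — steady state)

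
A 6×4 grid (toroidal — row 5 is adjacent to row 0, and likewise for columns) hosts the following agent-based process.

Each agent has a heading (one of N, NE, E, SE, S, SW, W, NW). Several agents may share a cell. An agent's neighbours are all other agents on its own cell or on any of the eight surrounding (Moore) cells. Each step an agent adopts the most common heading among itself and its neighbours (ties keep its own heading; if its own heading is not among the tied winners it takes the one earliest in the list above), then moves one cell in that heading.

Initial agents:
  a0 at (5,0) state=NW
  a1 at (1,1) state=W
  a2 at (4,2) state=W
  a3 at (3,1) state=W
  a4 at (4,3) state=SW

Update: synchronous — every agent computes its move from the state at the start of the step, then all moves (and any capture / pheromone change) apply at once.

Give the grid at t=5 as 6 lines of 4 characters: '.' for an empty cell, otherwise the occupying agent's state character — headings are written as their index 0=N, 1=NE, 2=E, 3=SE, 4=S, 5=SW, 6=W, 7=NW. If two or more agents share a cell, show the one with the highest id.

....
6...
...6
6.5.
.6..
....

t=1: a0@(4,3):NW a1@(1,0):W a2@(4,1):W a3@(3,0):W a4@(5,2):SW
t=2: a0@(3,2):NW a1@(1,3):W a2@(4,0):W a3@(3,3):W a4@(0,1):SW
t=3: a0@(2,1):NW a1@(1,2):W a2@(4,3):W a3@(3,2):W a4@(1,0):SW
t=4: a0@(2,0):W a1@(1,1):W a2@(4,2):W a3@(3,1):W a4@(2,3):SW
t=5: a0@(2,3):W a1@(1,0):W a2@(4,1):W a3@(3,0):W a4@(3,2):SW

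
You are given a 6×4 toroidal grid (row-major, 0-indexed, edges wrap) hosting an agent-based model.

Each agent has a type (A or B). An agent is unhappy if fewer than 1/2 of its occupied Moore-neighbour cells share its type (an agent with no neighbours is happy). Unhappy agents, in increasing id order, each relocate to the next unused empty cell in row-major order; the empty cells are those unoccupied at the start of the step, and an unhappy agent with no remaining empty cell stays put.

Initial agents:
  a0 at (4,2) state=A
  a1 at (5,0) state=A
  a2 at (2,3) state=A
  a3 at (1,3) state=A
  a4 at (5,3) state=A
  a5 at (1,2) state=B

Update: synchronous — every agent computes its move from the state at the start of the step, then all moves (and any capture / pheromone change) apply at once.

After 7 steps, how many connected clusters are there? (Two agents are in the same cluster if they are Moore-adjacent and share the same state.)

t=1: a0@(4,2):A a1@(5,0):A a2@(2,3):A a3@(1,3):A a4@(5,3):A a5@(0,0):B
t=2: a0@(4,2):A a1@(5,0):A a2@(2,3):A a3@(1,3):A a4@(5,3):A a5@(0,1):B
t=3: a0@(4,2):A a1@(5,0):A a2@(2,3):A a3@(1,3):A a4@(5,3):A a5@(0,0):B
t=4: a0@(4,2):A a1@(5,0):A a2@(2,3):A a3@(1,3):A a4@(5,3):A a5@(0,1):B
t=5: a0@(4,2):A a1@(5,0):A a2@(2,3):A a3@(1,3):A a4@(5,3):A a5@(0,0):B
t=6: a0@(4,2):A a1@(5,0):A a2@(2,3):A a3@(1,3):A a4@(5,3):A a5@(0,1):B
t=7: a0@(4,2):A a1@(5,0):A a2@(2,3):A a3@(1,3):A a4@(5,3):A a5@(0,0):B

3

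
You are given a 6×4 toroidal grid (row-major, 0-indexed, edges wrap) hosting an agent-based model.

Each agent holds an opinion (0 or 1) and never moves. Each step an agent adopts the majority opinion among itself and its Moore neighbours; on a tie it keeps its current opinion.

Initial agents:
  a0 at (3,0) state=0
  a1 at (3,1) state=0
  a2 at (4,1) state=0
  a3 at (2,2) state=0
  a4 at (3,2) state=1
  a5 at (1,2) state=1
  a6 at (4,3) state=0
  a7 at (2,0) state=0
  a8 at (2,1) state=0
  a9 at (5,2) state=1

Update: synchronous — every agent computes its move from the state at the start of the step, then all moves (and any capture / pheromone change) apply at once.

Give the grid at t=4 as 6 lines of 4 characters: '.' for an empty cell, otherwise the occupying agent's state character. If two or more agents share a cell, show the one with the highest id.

....
..0.
000.
000.
.0.0
..0.

t=1: a0@(3,0):0 a1@(3,1):0 a2@(4,1):0 a3@(2,2):0 a4@(3,2):0 a5@(1,2):0 a6@(4,3):0 a7@(2,0):0 a8@(2,1):0 a9@(5,2):0
t=2: (unchanged — steady state)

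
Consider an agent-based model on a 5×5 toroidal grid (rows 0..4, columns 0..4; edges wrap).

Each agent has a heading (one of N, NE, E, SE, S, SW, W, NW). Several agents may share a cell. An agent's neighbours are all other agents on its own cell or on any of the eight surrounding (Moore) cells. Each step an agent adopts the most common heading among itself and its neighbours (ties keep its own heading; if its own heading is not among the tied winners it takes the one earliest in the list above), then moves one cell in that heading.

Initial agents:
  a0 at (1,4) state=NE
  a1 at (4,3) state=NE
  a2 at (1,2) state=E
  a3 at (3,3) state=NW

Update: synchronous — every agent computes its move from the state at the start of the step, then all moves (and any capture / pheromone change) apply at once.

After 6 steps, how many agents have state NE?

t=1: a0@(0,0):NE a1@(3,4):NE a2@(1,3):E a3@(2,2):NW
t=2: a0@(4,1):NE a1@(2,0):NE a2@(1,4):E a3@(1,1):NW
t=3: a0@(3,2):NE a1@(1,1):NE a2@(1,0):E a3@(0,0):NW
t=4: a0@(2,3):NE a1@(0,2):NE a2@(1,1):E a3@(4,4):NW
t=5: a0@(1,4):NE a1@(4,3):NE a2@(1,2):E a3@(3,3):NW
t=6: a0@(0,0):NE a1@(3,4):NE a2@(1,3):E a3@(2,2):NW

2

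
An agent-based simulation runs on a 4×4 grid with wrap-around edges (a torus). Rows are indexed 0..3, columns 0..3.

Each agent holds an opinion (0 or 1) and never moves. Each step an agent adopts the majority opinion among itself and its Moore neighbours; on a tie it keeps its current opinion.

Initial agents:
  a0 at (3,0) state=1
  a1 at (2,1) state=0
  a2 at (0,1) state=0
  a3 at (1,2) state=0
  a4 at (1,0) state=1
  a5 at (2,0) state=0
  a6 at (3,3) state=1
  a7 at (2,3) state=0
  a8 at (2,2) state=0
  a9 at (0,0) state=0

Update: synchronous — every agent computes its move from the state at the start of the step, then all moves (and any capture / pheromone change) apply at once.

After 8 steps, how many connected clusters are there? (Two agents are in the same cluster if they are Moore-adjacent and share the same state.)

1

t=1: a0@(3,0):0 a1@(2,1):0 a2@(0,1):0 a3@(1,2):0 a4@(1,0):0 a5@(2,0):0 a6@(3,3):0 a7@(2,3):0 a8@(2,2):0 a9@(0,0):1
t=2: a0@(3,0):0 a1@(2,1):0 a2@(0,1):0 a3@(1,2):0 a4@(1,0):0 a5@(2,0):0 a6@(3,3):0 a7@(2,3):0 a8@(2,2):0 a9@(0,0):0
t=3: (unchanged — steady state)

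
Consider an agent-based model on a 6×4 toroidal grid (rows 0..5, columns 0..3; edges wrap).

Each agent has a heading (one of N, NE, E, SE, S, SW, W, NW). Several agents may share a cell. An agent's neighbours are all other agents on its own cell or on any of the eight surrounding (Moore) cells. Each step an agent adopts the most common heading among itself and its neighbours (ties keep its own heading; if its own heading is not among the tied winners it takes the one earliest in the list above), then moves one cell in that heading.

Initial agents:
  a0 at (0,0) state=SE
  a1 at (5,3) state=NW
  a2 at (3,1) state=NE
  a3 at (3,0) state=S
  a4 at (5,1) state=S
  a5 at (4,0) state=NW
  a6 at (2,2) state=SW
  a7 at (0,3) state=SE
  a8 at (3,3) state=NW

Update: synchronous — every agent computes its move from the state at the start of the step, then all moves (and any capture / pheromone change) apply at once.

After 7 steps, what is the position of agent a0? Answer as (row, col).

t=1: a0@(1,1):SE a1@(4,2):NW a2@(2,2):NE a3@(2,3):NW a4@(0,1):S a5@(3,3):NW a6@(3,1):SW a7@(1,0):SE a8@(2,2):NW
t=2: a0@(2,2):SE a1@(3,1):NW a2@(1,1):NW a3@(1,2):NW a4@(1,2):SE a5@(2,2):NW a6@(2,0):NW a7@(2,1):SE a8@(1,1):NW
t=3: a0@(1,1):NW a1@(2,0):NW a2@(0,0):NW a3@(0,1):NW a4@(0,1):NW a5@(1,1):NW a6@(1,3):NW a7@(1,0):NW a8@(0,0):NW
t=4: a0@(0,0):NW a1@(1,3):NW a2@(5,3):NW a3@(5,0):NW a4@(5,0):NW a5@(0,0):NW a6@(0,2):NW a7@(0,3):NW a8@(5,3):NW
t=5: a0@(5,3):NW a1@(0,2):NW a2@(4,2):NW a3@(4,3):NW a4@(4,3):NW a5@(5,3):NW a6@(5,1):NW a7@(5,2):NW a8@(4,2):NW
t=6: a0@(4,2):NW a1@(5,1):NW a2@(3,1):NW a3@(3,2):NW a4@(3,2):NW a5@(4,2):NW a6@(4,0):NW a7@(4,1):NW a8@(3,1):NW
t=7: a0@(3,1):NW a1@(4,0):NW a2@(2,0):NW a3@(2,1):NW a4@(2,1):NW a5@(3,1):NW a6@(3,3):NW a7@(3,0):NW a8@(2,0):NW

(3, 1)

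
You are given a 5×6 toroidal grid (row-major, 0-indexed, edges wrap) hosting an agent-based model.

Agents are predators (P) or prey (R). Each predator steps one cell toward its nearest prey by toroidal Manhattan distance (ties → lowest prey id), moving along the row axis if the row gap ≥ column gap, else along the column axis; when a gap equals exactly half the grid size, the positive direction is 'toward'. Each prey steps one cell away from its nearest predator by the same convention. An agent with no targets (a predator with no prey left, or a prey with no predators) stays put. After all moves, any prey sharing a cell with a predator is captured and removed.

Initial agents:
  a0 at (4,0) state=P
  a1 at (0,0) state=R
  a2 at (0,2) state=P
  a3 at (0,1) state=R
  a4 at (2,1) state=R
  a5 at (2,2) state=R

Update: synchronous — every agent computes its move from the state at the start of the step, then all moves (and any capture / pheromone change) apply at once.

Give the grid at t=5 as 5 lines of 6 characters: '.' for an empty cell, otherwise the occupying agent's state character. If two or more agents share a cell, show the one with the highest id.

RRR...
......
......
......
PP....

t=1: a0@(0,0):P a1@(1,0):R a2@(0,1):P a4@(1,1):R a5@(3,2):R
t=2: a0@(1,0):P a1@(2,0):R a2@(1,1):P a4@(2,1):R a5@(2,2):R
t=3: a0@(2,0):P a1@(3,0):R a2@(2,1):P a4@(3,1):R a5@(3,2):R
t=4: a0@(3,0):P a1@(4,0):R a2@(3,1):P a4@(4,1):R a5@(4,2):R
t=5: a0@(4,0):P a1@(0,0):R a2@(4,1):P a4@(0,1):R a5@(0,2):R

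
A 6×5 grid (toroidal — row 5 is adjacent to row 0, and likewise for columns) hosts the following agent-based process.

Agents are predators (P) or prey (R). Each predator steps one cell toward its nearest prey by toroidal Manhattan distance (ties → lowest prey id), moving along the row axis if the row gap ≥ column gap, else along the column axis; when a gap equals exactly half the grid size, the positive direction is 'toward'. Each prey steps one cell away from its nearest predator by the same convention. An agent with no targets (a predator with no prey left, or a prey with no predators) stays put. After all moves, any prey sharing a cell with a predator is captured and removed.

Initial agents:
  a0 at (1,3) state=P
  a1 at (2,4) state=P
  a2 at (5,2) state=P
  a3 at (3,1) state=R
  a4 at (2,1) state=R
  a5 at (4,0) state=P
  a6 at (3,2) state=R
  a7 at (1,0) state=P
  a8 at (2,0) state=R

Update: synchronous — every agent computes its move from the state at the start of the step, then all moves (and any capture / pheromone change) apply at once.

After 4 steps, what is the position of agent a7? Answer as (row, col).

(2, 1)

t=1: a0@(1,2):P a1@(2,0):P a2@(4,2):P a3@(2,1):R a4@(2,2):R a5@(3,0):P a6@(2,2):R a7@(2,0):P a8@(2,1):R
t=2: a0@(2,2):P a1@(2,1):P a2@(3,2):P a5@(2,0):P a7@(2,1):P
t=3: (unchanged — steady state)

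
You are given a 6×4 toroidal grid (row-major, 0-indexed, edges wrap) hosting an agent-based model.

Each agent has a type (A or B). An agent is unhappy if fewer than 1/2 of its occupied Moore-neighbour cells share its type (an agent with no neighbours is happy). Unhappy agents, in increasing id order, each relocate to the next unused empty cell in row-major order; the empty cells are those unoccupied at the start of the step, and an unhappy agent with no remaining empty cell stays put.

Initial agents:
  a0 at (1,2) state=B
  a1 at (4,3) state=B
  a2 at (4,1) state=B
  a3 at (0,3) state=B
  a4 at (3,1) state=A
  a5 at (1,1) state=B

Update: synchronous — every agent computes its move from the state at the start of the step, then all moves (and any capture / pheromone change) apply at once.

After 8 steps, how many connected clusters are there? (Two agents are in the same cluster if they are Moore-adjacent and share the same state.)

3

t=1: a0@(1,2):B a1@(4,3):B a2@(0,0):B a3@(0,3):B a4@(0,1):A a5@(1,1):B
t=2: a0@(1,2):B a1@(4,3):B a2@(0,0):B a3@(0,3):B a4@(0,2):A a5@(1,1):B
t=3: a0@(1,2):B a1@(4,3):B a2@(0,0):B a3@(0,3):B a4@(0,1):A a5@(1,1):B
t=4: a0@(1,2):B a1@(4,3):B a2@(0,0):B a3@(0,3):B a4@(0,2):A a5@(1,1):B
t=5: a0@(1,2):B a1@(4,3):B a2@(0,0):B a3@(0,3):B a4@(0,1):A a5@(1,1):B
t=6: a0@(1,2):B a1@(4,3):B a2@(0,0):B a3@(0,3):B a4@(0,2):A a5@(1,1):B
t=7: a0@(1,2):B a1@(4,3):B a2@(0,0):B a3@(0,3):B a4@(0,1):A a5@(1,1):B
t=8: a0@(1,2):B a1@(4,3):B a2@(0,0):B a3@(0,3):B a4@(0,2):A a5@(1,1):B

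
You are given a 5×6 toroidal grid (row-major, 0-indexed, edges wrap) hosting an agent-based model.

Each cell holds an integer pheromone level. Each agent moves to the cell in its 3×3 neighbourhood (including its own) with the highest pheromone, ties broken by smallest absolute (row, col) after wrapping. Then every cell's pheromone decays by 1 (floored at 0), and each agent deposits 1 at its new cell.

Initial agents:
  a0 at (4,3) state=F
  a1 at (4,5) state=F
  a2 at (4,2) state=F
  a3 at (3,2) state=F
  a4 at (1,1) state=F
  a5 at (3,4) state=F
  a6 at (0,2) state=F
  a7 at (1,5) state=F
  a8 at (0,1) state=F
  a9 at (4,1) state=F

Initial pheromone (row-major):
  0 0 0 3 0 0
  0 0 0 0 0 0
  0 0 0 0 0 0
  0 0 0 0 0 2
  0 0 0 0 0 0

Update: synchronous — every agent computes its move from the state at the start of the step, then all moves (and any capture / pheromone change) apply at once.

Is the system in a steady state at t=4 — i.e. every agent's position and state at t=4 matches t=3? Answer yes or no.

t=1: a0@(0,3) a1@(3,5) a2@(0,3) a3@(2,1) a4@(0,0) a5@(3,5) a6@(0,3) a7@(0,0) a8@(0,0) a9@(0,0) | pheromone: 4 0 0 5 0 0 / 0 0 0 0 0 0 / 0 1 0 0 0 0 / 0 0 0 0 0 3 / 0 0 0 0 0 0
t=2: a0@(0,3) a1@(3,5) a2@(0,3) a3@(2,1) a4@(0,0) a5@(3,5) a6@(0,3) a7@(0,0) a8@(0,0) a9@(0,0) | pheromone: 7 0 0 7 0 0 / 0 0 0 0 0 0 / 0 1 0 0 0 0 / 0 0 0 0 0 4 / 0 0 0 0 0 0
t=3: a0@(0,3) a1@(3,5) a2@(0,3) a3@(2,1) a4@(0,0) a5@(3,5) a6@(0,3) a7@(0,0) a8@(0,0) a9@(0,0) | pheromone: 10 0 0 9 0 0 / 0 0 0 0 0 0 / 0 1 0 0 0 0 / 0 0 0 0 0 5 / 0 0 0 0 0 0
t=4: a0@(0,3) a1@(3,5) a2@(0,3) a3@(2,1) a4@(0,0) a5@(3,5) a6@(0,3) a7@(0,0) a8@(0,0) a9@(0,0) | pheromone: 13 0 0 11 0 0 / 0 0 0 0 0 0 / 0 1 0 0 0 0 / 0 0 0 0 0 6 / 0 0 0 0 0 0

yes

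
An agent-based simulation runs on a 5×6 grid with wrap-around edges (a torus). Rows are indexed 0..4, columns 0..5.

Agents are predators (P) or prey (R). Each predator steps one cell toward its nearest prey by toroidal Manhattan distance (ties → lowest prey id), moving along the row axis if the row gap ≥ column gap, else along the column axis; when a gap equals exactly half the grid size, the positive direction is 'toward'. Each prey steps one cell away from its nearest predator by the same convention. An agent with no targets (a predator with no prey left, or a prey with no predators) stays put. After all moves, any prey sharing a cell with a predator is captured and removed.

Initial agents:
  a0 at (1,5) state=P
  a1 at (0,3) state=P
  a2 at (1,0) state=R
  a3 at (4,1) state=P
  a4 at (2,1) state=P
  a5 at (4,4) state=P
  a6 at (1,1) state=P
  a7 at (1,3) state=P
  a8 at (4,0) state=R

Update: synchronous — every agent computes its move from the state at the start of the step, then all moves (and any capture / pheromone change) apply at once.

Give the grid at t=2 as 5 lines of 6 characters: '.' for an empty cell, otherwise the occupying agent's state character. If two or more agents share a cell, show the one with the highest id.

....P.
PP..P.
......
......
P....P

t=1: a0@(1,0):P a1@(0,4):P a3@(4,0):P a4@(1,1):P a5@(4,5):P a6@(1,0):P a7@(1,4):P
t=2: (unchanged — steady state)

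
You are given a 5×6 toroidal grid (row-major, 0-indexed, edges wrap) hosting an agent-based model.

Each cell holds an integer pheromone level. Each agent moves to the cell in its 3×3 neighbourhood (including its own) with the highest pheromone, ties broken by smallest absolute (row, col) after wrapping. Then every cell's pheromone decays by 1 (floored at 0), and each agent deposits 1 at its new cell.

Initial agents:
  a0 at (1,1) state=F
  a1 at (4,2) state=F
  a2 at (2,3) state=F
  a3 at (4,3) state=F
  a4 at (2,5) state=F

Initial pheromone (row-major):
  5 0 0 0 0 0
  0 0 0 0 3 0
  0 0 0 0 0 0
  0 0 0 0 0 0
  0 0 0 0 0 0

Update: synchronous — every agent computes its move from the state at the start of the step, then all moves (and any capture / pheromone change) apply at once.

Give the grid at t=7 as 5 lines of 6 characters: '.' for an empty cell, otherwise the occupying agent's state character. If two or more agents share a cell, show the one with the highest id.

t=1: a0@(0,0) a1@(0,1) a2@(1,4) a3@(0,2) a4@(1,4) | pheromone: 5 1 1 0 0 0 / 0 0 0 0 4 0 / 0 0 0 0 0 0 / 0 0 0 0 0 0 / 0 0 0 0 0 0
t=2: a0@(0,0) a1@(0,0) a2@(1,4) a3@(0,1) a4@(1,4) | pheromone: 6 1 0 0 0 0 / 0 0 0 0 5 0 / 0 0 0 0 0 0 / 0 0 0 0 0 0 / 0 0 0 0 0 0
t=3: a0@(0,0) a1@(0,0) a2@(1,4) a3@(0,0) a4@(1,4) | pheromone: 8 0 0 0 0 0 / 0 0 0 0 6 0 / 0 0 0 0 0 0 / 0 0 0 0 0 0 / 0 0 0 0 0 0
t=4: a0@(0,0) a1@(0,0) a2@(1,4) a3@(0,0) a4@(1,4) | pheromone: 10 0 0 0 0 0 / 0 0 0 0 7 0 / 0 0 0 0 0 0 / 0 0 0 0 0 0 / 0 0 0 0 0 0
t=5: a0@(0,0) a1@(0,0) a2@(1,4) a3@(0,0) a4@(1,4) | pheromone: 12 0 0 0 0 0 / 0 0 0 0 8 0 / 0 0 0 0 0 0 / 0 0 0 0 0 0 / 0 0 0 0 0 0
t=6: a0@(0,0) a1@(0,0) a2@(1,4) a3@(0,0) a4@(1,4) | pheromone: 14 0 0 0 0 0 / 0 0 0 0 9 0 / 0 0 0 0 0 0 / 0 0 0 0 0 0 / 0 0 0 0 0 0
t=7: a0@(0,0) a1@(0,0) a2@(1,4) a3@(0,0) a4@(1,4) | pheromone: 16 0 0 0 0 0 / 0 0 0 0 10 0 / 0 0 0 0 0 0 / 0 0 0 0 0 0 / 0 0 0 0 0 0

F.....
....F.
......
......
......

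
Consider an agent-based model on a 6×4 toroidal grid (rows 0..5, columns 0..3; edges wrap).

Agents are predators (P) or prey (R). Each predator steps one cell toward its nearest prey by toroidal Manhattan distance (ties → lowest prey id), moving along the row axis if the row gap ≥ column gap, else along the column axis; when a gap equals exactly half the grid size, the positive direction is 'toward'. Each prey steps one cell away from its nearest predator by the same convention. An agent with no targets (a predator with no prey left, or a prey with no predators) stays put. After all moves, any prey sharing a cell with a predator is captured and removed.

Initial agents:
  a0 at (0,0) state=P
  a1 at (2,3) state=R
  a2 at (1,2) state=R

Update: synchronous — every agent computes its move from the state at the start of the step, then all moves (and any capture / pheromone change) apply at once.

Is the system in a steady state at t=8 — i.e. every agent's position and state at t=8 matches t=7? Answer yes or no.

t=1: a0@(1,0):P a1@(3,3):R a2@(1,1):R
t=2: a0@(1,1):P a1@(4,3):R a2@(1,2):R
t=3: a0@(1,2):P a1@(3,3):R a2@(1,3):R
t=4: a0@(1,3):P a1@(4,3):R a2@(1,0):R
t=5: a0@(1,0):P a1@(3,3):R a2@(1,1):R
t=6: a0@(1,1):P a1@(4,3):R a2@(1,2):R
t=7: a0@(1,2):P a1@(3,3):R a2@(1,3):R
t=8: a0@(1,3):P a1@(4,3):R a2@(1,0):R

no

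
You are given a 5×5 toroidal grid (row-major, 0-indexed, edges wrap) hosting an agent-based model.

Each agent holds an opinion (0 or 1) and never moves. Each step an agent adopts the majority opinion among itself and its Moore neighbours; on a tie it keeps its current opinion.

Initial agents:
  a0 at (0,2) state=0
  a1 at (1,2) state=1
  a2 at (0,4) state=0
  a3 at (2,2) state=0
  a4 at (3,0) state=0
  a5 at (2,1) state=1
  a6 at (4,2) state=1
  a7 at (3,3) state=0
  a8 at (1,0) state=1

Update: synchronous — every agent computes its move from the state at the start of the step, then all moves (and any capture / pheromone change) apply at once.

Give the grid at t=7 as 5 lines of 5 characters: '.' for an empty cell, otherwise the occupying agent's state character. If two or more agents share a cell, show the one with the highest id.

t=1: a0@(0,2):1 a1@(1,2):1 a2@(0,4):0 a3@(2,2):0 a4@(3,0):0 a5@(2,1):1 a6@(4,2):0 a7@(3,3):0 a8@(1,0):1
t=2: (unchanged — steady state)

..1.0
1.1..
.10..
0..0.
..0..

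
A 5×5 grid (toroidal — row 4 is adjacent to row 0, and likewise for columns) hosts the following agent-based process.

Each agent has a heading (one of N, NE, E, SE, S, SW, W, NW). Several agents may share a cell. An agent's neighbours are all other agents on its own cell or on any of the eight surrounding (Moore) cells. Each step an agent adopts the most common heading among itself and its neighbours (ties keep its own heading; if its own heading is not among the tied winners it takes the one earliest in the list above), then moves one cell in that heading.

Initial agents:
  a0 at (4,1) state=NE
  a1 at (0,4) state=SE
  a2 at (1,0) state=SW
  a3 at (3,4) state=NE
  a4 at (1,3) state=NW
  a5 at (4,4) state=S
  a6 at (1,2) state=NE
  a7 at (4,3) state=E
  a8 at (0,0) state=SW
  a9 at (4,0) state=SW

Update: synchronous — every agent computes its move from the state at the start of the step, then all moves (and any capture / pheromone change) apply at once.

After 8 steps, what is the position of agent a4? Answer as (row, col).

(2, 0)

t=1: a0@(0,0):SW a1@(1,3):SW a2@(2,4):SW a3@(2,0):NE a4@(0,2):NW a5@(0,3):SW a6@(0,3):NE a7@(4,4):E a8@(1,4):SW a9@(0,4):SW
t=2: a0@(1,4):SW a1@(2,2):SW a2@(3,3):SW a3@(3,4):SW a4@(1,1):SW a5@(1,2):SW a6@(1,2):SW a7@(0,3):SW a8@(2,3):SW a9@(1,3):SW
t=3: a0@(2,3):SW a1@(3,1):SW a2@(4,2):SW a3@(4,3):SW a4@(2,0):SW a5@(2,1):SW a6@(2,1):SW a7@(1,2):SW a8@(3,2):SW a9@(2,2):SW
t=4: a0@(3,2):SW a1@(4,0):SW a2@(0,1):SW a3@(0,2):SW a4@(3,4):SW a5@(3,0):SW a6@(3,0):SW a7@(2,1):SW a8@(4,1):SW a9@(3,1):SW
t=5: a0@(4,1):SW a1@(0,4):SW a2@(1,0):SW a3@(1,1):SW a4@(4,3):SW a5@(4,4):SW a6@(4,4):SW a7@(3,0):SW a8@(0,0):SW a9@(4,0):SW
t=6: a0@(0,0):SW a1@(1,3):SW a2@(2,4):SW a3@(2,0):SW a4@(0,2):SW a5@(0,3):SW a6@(0,3):SW a7@(4,4):SW a8@(1,4):SW a9@(0,4):SW
t=7: a0@(1,4):SW a1@(2,2):SW a2@(3,3):SW a3@(3,4):SW a4@(1,1):SW a5@(1,2):SW a6@(1,2):SW a7@(0,3):SW a8@(2,3):SW a9@(1,3):SW
t=8: a0@(2,3):SW a1@(3,1):SW a2@(4,2):SW a3@(4,3):SW a4@(2,0):SW a5@(2,1):SW a6@(2,1):SW a7@(1,2):SW a8@(3,2):SW a9@(2,2):SW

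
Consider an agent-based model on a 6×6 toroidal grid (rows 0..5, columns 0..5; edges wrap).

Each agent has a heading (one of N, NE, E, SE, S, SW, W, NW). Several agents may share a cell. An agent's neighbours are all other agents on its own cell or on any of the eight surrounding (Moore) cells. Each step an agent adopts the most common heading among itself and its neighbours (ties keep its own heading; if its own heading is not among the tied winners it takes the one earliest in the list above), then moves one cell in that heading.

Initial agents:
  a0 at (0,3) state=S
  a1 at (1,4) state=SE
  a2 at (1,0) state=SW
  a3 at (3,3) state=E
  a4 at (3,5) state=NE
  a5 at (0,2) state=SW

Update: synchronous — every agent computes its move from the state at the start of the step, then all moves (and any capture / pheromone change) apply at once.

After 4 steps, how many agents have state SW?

t=1: a0@(1,3):S a1@(2,5):SE a2@(2,5):SW a3@(3,4):E a4@(2,0):NE a5@(1,1):SW
t=2: a0@(2,3):S a1@(3,0):SE a2@(3,4):SW a3@(3,5):E a4@(3,5):SW a5@(2,0):SW
t=3: a0@(3,3):S a1@(4,5):SW a2@(4,3):SW a3@(4,4):SW a4@(4,4):SW a5@(3,5):SW
t=4: a0@(4,2):SW a1@(5,4):SW a2@(5,2):SW a3@(5,3):SW a4@(5,3):SW a5@(4,4):SW

6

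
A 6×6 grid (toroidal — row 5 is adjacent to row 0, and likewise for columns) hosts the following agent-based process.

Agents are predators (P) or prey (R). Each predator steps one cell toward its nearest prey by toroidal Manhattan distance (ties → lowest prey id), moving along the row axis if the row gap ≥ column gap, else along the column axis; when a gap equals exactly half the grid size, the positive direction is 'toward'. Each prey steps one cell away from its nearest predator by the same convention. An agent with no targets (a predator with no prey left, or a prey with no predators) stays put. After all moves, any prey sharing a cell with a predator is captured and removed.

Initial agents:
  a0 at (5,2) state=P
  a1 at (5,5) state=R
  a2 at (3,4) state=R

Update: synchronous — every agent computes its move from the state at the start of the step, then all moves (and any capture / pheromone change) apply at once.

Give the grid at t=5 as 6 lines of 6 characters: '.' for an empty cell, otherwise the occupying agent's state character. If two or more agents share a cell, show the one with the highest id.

......
......
....R.
......
......
.PR...

t=1: a0@(5,3):P a1@(5,4):R a2@(2,4):R
t=2: a0@(5,4):P a1@(5,5):R a2@(1,4):R
t=3: a0@(5,5):P a1@(5,0):R a2@(2,4):R
t=4: a0@(5,0):P a1@(5,1):R a2@(1,4):R
t=5: a0@(5,1):P a1@(5,2):R a2@(2,4):R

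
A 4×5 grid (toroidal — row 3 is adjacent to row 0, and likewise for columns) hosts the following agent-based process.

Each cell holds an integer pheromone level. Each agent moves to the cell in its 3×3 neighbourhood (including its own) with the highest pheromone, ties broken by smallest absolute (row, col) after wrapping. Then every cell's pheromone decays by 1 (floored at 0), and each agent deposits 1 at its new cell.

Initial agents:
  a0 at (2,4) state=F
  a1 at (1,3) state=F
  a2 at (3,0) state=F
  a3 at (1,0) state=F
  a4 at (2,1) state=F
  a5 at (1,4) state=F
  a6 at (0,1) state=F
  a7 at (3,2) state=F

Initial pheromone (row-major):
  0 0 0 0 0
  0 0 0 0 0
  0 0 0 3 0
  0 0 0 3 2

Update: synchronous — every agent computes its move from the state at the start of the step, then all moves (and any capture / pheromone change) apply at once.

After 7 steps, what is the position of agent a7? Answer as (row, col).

t=1: a0@(2,3) a1@(2,3) a2@(3,4) a3@(0,0) a4@(1,0) a5@(2,3) a6@(0,0) a7@(2,3) | pheromone: 2 0 0 0 0 / 1 0 0 0 0 / 0 0 0 6 0 / 0 0 0 2 2
t=2: a0@(2,3) a1@(2,3) a2@(2,3) a3@(0,0) a4@(0,0) a5@(2,3) a6@(0,0) a7@(2,3) | pheromone: 4 0 0 0 0 / 0 0 0 0 0 / 0 0 0 10 0 / 0 0 0 1 1
t=3: a0@(2,3) a1@(2,3) a2@(2,3) a3@(0,0) a4@(0,0) a5@(2,3) a6@(0,0) a7@(2,3) | pheromone: 6 0 0 0 0 / 0 0 0 0 0 / 0 0 0 14 0 / 0 0 0 0 0
t=4: a0@(2,3) a1@(2,3) a2@(2,3) a3@(0,0) a4@(0,0) a5@(2,3) a6@(0,0) a7@(2,3) | pheromone: 8 0 0 0 0 / 0 0 0 0 0 / 0 0 0 18 0 / 0 0 0 0 0
t=5: a0@(2,3) a1@(2,3) a2@(2,3) a3@(0,0) a4@(0,0) a5@(2,3) a6@(0,0) a7@(2,3) | pheromone: 10 0 0 0 0 / 0 0 0 0 0 / 0 0 0 22 0 / 0 0 0 0 0
t=6: a0@(2,3) a1@(2,3) a2@(2,3) a3@(0,0) a4@(0,0) a5@(2,3) a6@(0,0) a7@(2,3) | pheromone: 12 0 0 0 0 / 0 0 0 0 0 / 0 0 0 26 0 / 0 0 0 0 0
t=7: a0@(2,3) a1@(2,3) a2@(2,3) a3@(0,0) a4@(0,0) a5@(2,3) a6@(0,0) a7@(2,3) | pheromone: 14 0 0 0 0 / 0 0 0 0 0 / 0 0 0 30 0 / 0 0 0 0 0

(2, 3)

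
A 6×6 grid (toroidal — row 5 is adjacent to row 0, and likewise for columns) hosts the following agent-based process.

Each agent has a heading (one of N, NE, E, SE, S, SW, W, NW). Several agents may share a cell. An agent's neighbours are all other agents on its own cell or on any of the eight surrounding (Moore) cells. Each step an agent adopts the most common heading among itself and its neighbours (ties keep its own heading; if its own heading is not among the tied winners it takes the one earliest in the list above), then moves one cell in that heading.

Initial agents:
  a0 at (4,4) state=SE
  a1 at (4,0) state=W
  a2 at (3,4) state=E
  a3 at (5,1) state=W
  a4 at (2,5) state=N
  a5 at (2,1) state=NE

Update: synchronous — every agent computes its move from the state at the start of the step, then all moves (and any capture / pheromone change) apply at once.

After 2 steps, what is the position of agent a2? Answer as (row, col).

t=1: a0@(5,5):SE a1@(4,5):W a2@(3,5):E a3@(5,0):W a4@(1,5):N a5@(1,2):NE
t=2: a0@(5,4):W a1@(4,4):W a2@(3,0):E a3@(5,5):W a4@(0,5):N a5@(0,3):NE

(3, 0)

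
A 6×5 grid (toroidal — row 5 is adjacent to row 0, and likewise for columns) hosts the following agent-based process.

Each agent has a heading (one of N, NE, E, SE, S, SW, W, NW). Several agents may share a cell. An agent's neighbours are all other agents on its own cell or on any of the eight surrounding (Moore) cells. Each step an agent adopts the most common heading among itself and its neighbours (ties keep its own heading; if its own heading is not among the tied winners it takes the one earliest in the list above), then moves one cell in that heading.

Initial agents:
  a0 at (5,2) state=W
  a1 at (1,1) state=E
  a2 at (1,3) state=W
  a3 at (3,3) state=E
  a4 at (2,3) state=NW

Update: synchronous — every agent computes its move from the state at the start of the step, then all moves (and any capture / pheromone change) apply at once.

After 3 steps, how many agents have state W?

3

t=1: a0@(5,1):W a1@(1,2):E a2@(1,2):W a3@(3,4):E a4@(1,2):NW
t=2: a0@(5,0):W a1@(1,3):E a2@(1,1):W a3@(3,0):E a4@(0,1):NW
t=3: a0@(5,4):W a1@(1,4):E a2@(1,0):W a3@(3,1):E a4@(0,0):W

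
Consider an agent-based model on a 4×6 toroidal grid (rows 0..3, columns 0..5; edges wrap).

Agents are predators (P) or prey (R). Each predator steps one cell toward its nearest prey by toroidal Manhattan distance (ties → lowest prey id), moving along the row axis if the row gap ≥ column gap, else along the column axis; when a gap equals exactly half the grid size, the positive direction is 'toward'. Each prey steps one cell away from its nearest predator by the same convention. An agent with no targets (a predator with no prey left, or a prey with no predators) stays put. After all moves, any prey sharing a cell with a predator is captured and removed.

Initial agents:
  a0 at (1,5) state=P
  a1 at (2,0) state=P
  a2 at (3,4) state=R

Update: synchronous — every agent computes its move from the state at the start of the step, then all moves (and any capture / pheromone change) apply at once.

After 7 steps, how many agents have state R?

t=1: a0@(2,5):P a1@(2,5):P a2@(2,4):R
t=2: a0@(2,4):P a1@(2,4):P a2@(2,3):R
t=3: a0@(2,3):P a1@(2,3):P a2@(2,2):R
t=4: a0@(2,2):P a1@(2,2):P a2@(2,1):R
t=5: a0@(2,1):P a1@(2,1):P a2@(2,0):R
t=6: a0@(2,0):P a1@(2,0):P a2@(2,5):R
t=7: a0@(2,5):P a1@(2,5):P a2@(2,4):R

1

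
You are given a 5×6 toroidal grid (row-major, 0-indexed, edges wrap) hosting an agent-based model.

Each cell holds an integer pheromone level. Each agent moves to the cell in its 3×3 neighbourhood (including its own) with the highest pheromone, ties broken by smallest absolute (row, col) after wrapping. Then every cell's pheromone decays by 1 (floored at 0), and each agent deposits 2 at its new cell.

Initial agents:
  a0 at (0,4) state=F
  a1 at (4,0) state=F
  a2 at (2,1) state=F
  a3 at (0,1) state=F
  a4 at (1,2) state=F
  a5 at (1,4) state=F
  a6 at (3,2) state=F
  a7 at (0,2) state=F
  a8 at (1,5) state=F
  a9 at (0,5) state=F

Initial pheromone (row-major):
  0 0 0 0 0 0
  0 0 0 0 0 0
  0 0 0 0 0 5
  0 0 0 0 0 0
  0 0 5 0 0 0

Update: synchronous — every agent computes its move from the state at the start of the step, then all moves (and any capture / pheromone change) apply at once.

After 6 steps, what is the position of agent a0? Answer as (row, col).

(4, 2)

t=1: a0@(0,3) a1@(0,0) a2@(1,0) a3@(4,2) a4@(0,1) a5@(2,5) a6@(4,2) a7@(4,2) a8@(2,5) a9@(0,0) | pheromone: 4 2 0 2 0 0 / 2 0 0 0 0 0 / 0 0 0 0 0 8 / 0 0 0 0 0 0 / 0 0 10 0 0 0
t=2: a0@(4,2) a1@(0,0) a2@(2,5) a3@(4,2) a4@(4,2) a5@(2,5) a6@(4,2) a7@(4,2) a8@(2,5) a9@(0,0) | pheromone: 7 1 0 1 0 0 / 1 0 0 0 0 0 / 0 0 0 0 0 13 / 0 0 0 0 0 0 / 0 0 19 0 0 0
t=3: a0@(4,2) a1@(0,0) a2@(2,5) a3@(4,2) a4@(4,2) a5@(2,5) a6@(4,2) a7@(4,2) a8@(2,5) a9@(0,0) | pheromone: 10 0 0 0 0 0 / 0 0 0 0 0 0 / 0 0 0 0 0 18 / 0 0 0 0 0 0 / 0 0 28 0 0 0
t=4: a0@(4,2) a1@(0,0) a2@(2,5) a3@(4,2) a4@(4,2) a5@(2,5) a6@(4,2) a7@(4,2) a8@(2,5) a9@(0,0) | pheromone: 13 0 0 0 0 0 / 0 0 0 0 0 0 / 0 0 0 0 0 23 / 0 0 0 0 0 0 / 0 0 37 0 0 0
t=5: a0@(4,2) a1@(0,0) a2@(2,5) a3@(4,2) a4@(4,2) a5@(2,5) a6@(4,2) a7@(4,2) a8@(2,5) a9@(0,0) | pheromone: 16 0 0 0 0 0 / 0 0 0 0 0 0 / 0 0 0 0 0 28 / 0 0 0 0 0 0 / 0 0 46 0 0 0
t=6: a0@(4,2) a1@(0,0) a2@(2,5) a3@(4,2) a4@(4,2) a5@(2,5) a6@(4,2) a7@(4,2) a8@(2,5) a9@(0,0) | pheromone: 19 0 0 0 0 0 / 0 0 0 0 0 0 / 0 0 0 0 0 33 / 0 0 0 0 0 0 / 0 0 55 0 0 0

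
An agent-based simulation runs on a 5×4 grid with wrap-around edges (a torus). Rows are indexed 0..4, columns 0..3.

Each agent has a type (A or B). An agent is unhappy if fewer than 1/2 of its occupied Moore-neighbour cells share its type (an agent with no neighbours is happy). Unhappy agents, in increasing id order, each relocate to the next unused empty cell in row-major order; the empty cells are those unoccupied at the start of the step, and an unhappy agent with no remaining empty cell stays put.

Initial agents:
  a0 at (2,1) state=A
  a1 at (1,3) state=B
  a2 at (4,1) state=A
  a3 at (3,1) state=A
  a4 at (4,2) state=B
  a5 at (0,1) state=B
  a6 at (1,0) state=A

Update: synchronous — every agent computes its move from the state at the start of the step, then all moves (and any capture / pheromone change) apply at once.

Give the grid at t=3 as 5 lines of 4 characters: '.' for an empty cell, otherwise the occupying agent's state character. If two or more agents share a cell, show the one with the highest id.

B.A.
B.AB
.A..
.A..
....

t=1: a0@(2,1):A a1@(0,0):B a2@(0,2):A a3@(3,1):A a4@(0,3):B a5@(1,1):B a6@(1,2):A
t=2: a0@(2,1):A a1@(0,0):B a2@(0,1):A a3@(3,1):A a4@(1,0):B a5@(1,3):B a6@(1,2):A
t=3: a0@(2,1):A a1@(0,0):B a2@(0,2):A a3@(3,1):A a4@(1,0):B a5@(1,3):B a6@(1,2):A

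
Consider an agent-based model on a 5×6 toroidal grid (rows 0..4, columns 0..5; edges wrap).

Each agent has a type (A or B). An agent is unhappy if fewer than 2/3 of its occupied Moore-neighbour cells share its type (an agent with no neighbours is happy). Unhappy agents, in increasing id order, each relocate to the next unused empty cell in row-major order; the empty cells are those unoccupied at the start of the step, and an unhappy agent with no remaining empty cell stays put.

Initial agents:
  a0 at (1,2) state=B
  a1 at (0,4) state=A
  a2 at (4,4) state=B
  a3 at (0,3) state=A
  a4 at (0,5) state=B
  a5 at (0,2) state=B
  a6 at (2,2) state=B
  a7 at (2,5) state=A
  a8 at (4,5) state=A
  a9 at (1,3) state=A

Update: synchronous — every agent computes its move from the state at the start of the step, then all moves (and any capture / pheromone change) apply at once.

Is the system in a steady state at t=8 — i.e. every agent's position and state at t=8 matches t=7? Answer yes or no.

t=1: a0@(0,0):B a1@(0,1):A a2@(1,0):B a3@(1,1):A a4@(1,4):B a5@(1,5):B a6@(2,0):B a7@(2,5):A a8@(2,1):A a9@(2,3):A
t=2: a0@(0,2):B a1@(0,3):A a2@(0,4):B a3@(0,5):A a4@(1,2):B a5@(1,5):B a6@(1,3):B a7@(2,2):A a8@(2,4):A a9@(3,0):A
t=3: a0@(0,2):B a1@(0,0):A a2@(0,1):B a3@(1,0):A a4@(1,1):B a5@(1,4):B a6@(2,0):B a7@(2,1):A a8@(2,3):A a9@(3,0):A
t=4: a0@(0,2):B a1@(0,3):A a2@(0,4):B a3@(0,5):A a4@(1,2):B a5@(1,3):B a6@(1,5):B a7@(2,2):A a8@(2,4):A a9@(2,5):A
t=5: a0@(0,2):B a1@(0,0):A a2@(0,1):B a3@(1,0):A a4@(1,1):B a5@(1,4):B a6@(2,0):B a7@(2,1):A a8@(2,3):A a9@(3,0):A
t=6: a0@(0,2):B a1@(0,3):A a2@(0,4):B a3@(0,5):A a4@(1,2):B a5@(1,3):B a6@(1,5):B a7@(2,2):A a8@(2,4):A a9@(2,5):A
t=7: a0@(0,2):B a1@(0,0):A a2@(0,1):B a3@(1,0):A a4@(1,1):B a5@(1,4):B a6@(2,0):B a7@(2,1):A a8@(2,3):A a9@(3,0):A
t=8: a0@(0,2):B a1@(0,3):A a2@(0,4):B a3@(0,5):A a4@(1,2):B a5@(1,3):B a6@(1,5):B a7@(2,2):A a8@(2,4):A a9@(2,5):A

no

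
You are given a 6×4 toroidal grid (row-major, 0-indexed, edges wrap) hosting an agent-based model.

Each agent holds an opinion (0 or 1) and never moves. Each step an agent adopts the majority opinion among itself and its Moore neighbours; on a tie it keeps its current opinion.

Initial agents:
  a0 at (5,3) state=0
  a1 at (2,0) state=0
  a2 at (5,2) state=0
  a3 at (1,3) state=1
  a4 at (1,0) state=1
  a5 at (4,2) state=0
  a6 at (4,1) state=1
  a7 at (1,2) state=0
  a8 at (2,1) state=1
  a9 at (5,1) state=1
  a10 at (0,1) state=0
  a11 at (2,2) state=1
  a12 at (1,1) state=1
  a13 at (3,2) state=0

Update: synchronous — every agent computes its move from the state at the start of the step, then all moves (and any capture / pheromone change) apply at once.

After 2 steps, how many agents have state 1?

t=1: a0@(5,3):0 a1@(2,0):1 a2@(5,2):0 a3@(1,3):1 a4@(1,0):1 a5@(4,2):0 a6@(4,1):0 a7@(1,2):1 a8@(2,1):1 a9@(5,1):0 a10@(0,1):0 a11@(2,2):1 a12@(1,1):1 a13@(3,2):1
t=2: (unchanged — steady state)

8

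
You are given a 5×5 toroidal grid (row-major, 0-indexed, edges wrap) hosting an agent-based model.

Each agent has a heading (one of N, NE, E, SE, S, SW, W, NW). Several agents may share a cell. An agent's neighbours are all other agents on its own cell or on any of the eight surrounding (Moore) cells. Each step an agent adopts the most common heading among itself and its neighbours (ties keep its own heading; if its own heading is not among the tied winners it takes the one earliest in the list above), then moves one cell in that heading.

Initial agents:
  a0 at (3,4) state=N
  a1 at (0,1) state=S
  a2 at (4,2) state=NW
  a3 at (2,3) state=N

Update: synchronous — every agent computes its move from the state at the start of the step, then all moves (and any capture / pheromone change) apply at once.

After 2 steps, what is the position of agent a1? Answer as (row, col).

t=1: a0@(2,4):N a1@(1,1):S a2@(3,1):NW a3@(1,3):N
t=2: a0@(1,4):N a1@(2,1):S a2@(2,0):NW a3@(0,3):N

(2, 1)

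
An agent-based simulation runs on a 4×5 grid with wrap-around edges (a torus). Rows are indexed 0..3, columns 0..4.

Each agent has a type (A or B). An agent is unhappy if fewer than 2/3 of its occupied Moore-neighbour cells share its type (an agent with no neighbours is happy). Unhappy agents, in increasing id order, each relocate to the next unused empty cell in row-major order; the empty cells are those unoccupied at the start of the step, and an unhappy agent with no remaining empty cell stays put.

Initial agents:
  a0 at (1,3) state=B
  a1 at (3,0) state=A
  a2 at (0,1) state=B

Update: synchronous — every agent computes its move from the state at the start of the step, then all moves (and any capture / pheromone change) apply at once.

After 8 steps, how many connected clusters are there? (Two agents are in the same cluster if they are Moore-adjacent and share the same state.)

2

t=1: a0@(1,3):B a1@(0,0):A a2@(0,2):B
t=2: (unchanged — steady state)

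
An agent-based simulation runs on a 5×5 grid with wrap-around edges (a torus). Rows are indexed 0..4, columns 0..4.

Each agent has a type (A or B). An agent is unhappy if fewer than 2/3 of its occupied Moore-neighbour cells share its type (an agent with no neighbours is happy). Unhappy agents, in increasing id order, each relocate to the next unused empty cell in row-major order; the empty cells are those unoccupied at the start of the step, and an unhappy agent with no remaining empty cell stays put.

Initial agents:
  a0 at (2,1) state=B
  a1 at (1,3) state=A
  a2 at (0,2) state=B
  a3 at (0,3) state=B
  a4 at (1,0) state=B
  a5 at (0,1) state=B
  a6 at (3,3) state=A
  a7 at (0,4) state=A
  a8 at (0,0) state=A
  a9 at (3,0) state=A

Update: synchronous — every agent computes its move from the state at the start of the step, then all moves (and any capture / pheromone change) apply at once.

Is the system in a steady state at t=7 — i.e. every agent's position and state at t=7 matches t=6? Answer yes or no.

t=1: a0@(1,1):B a1@(1,2):A a2@(0,2):B a3@(1,4):B a4@(2,0):B a5@(0,1):B a6@(3,3):A a7@(2,2):A a8@(2,3):A a9@(2,4):A
t=2: a0@(0,0):B a1@(0,3):A a2@(0,2):B a3@(0,4):B a4@(2,0):B a5@(0,1):B a6@(3,3):A a7@(2,2):A a8@(2,3):A a9@(1,0):A
t=3: a0@(0,0):B a1@(1,1):A a2@(1,2):B a3@(1,3):B a4@(1,4):B a5@(0,1):B a6@(3,3):A a7@(2,2):A a8@(2,3):A a9@(2,1):A
t=4: a0@(0,0):B a1@(0,2):A a2@(0,3):B a3@(0,4):B a4@(1,4):B a5@(0,1):B a6@(3,3):A a7@(2,2):A a8@(1,0):A a9@(2,1):A
t=5: a0@(0,0):B a1@(1,1):A a2@(0,3):B a3@(0,4):B a4@(1,4):B a5@(1,2):B a6@(3,3):A a7@(2,2):A a8@(1,3):A a9@(2,1):A
t=6: a0@(0,0):B a1@(0,1):A a2@(0,3):B a3@(0,4):B a4@(1,4):B a5@(0,2):B a6@(3,3):A a7@(2,2):A a8@(1,0):A a9@(2,1):A
t=7: a0@(1,1):B a1@(1,2):A a2@(0,3):B a3@(0,4):B a4@(1,4):B a5@(1,3):B a6@(3,3):A a7@(2,2):A a8@(2,0):A a9@(2,1):A

no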